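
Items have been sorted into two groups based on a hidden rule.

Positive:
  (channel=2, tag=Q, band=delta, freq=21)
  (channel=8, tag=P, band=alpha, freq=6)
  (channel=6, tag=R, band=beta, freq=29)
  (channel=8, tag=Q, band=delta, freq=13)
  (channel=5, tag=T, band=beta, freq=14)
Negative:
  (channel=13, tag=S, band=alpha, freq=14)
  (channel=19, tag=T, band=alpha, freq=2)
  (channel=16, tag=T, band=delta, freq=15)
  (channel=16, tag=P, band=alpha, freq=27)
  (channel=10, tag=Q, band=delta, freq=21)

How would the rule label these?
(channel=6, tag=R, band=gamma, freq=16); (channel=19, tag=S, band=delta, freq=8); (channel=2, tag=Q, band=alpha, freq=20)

Positive, Negative, Positive

The simplest hypothesis consistent with all the labels is: channel ≤ 8.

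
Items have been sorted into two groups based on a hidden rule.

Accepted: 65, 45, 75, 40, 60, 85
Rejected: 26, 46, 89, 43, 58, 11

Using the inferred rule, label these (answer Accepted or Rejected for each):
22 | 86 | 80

Comparing the two groups points to one rule — multiple of 5.
22: 22 = 5·4 + 2, fails this test → Rejected.
86: 86 = 5·17 + 1, fails this test → Rejected.
80: 80 = 5·16, checks out → Accepted.

Rejected, Rejected, Accepted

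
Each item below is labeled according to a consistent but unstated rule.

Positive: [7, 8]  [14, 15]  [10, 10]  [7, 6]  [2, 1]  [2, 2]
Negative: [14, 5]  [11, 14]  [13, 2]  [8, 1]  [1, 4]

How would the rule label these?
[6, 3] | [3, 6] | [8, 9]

Negative, Negative, Positive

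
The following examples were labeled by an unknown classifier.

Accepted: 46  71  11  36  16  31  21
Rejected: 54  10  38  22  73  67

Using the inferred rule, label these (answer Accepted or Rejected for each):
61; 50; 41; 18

The distinguishing property — ≡ 1 (mod 5) — holds for all the 'Accepted' cases and none of the 'Rejected' cases.
61: 61 mod 5 = 1, meets the rule → Accepted.
50: 50 mod 5 = 0, lacks this property → Rejected.
41: 41 mod 5 = 1, meets the rule → Accepted.
18: 18 mod 5 = 3, lacks this property → Rejected.

Accepted, Rejected, Accepted, Rejected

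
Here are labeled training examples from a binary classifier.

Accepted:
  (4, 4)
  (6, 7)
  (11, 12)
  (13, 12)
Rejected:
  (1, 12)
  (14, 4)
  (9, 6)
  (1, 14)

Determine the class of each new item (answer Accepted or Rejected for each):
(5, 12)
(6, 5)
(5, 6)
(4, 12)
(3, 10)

Rejected, Accepted, Accepted, Rejected, Rejected

Every 'Accepted' example satisfies: |first − second| ≤ 1. None of the 'Rejected' examples do.
(5, 12) → |5−12| = 7 → Rejected.
(6, 5) → |6−5| = 1 → Accepted.
(5, 6) → |5−6| = 1 → Accepted.
(4, 12) → |4−12| = 8 → Rejected.
(3, 10) → |3−10| = 7 → Rejected.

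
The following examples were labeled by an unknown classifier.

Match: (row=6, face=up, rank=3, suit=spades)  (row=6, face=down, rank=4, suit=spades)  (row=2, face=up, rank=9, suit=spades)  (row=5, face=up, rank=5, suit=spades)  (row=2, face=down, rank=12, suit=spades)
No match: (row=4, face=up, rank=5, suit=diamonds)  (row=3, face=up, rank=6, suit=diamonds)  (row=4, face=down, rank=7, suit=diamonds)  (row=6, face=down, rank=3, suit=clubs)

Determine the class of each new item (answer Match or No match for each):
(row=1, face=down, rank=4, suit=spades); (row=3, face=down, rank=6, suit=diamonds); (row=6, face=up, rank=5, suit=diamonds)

Match, No match, No match

Checking candidate rules against both groups, what survives is: suit is spades.
(row=1, face=down, rank=4, suit=spades): suit is spades — matches, so Match.
(row=3, face=down, rank=6, suit=diamonds): suit is diamonds — fails this test, so No match.
(row=6, face=up, rank=5, suit=diamonds): suit is diamonds — fails this test, so No match.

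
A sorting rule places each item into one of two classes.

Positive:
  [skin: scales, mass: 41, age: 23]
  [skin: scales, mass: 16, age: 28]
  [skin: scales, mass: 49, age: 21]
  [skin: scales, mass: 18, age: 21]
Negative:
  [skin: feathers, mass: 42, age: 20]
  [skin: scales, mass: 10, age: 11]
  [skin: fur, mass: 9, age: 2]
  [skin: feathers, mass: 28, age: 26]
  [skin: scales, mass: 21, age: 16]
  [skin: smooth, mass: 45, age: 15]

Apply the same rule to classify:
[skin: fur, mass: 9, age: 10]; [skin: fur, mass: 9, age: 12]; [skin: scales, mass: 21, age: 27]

One predicate separates the groups cleanly: skin is scales AND age ≥ 20.

Negative, Negative, Positive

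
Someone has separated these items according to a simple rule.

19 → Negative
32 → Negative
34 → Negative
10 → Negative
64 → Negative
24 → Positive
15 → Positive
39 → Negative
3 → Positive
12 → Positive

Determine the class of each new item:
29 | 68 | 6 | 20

The common property of the 'Positive' items is: multiple of 3 AND at most 24. No 'Negative' item has it.
29 — 29 = 3·9 + 2, 29 > 24, hence Negative.
68 — 68 = 3·22 + 2, 68 > 24, hence Negative.
6 — 6 = 3·2, 6 ≤ 24, hence Positive.
20 — 20 = 3·6 + 2, 20 ≤ 24, hence Negative.

Negative, Negative, Positive, Negative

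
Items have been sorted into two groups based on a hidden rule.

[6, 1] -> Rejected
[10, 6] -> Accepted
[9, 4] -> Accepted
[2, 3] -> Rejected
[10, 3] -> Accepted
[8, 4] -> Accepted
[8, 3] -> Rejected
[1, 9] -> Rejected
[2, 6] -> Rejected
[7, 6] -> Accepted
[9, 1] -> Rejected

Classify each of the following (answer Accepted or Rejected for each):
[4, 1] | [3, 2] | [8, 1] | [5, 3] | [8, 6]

A rule that fits every label: sum ≥ 12 — true of each 'Accepted' example, false of each 'Rejected' one.
Rejected: [4, 1], since 4+1 = 5.
Rejected: [3, 2], since 3+2 = 5.
Rejected: [8, 1], since 8+1 = 9.
Rejected: [5, 3], since 5+3 = 8.
Accepted: [8, 6], since 8+6 = 14.

Rejected, Rejected, Rejected, Rejected, Accepted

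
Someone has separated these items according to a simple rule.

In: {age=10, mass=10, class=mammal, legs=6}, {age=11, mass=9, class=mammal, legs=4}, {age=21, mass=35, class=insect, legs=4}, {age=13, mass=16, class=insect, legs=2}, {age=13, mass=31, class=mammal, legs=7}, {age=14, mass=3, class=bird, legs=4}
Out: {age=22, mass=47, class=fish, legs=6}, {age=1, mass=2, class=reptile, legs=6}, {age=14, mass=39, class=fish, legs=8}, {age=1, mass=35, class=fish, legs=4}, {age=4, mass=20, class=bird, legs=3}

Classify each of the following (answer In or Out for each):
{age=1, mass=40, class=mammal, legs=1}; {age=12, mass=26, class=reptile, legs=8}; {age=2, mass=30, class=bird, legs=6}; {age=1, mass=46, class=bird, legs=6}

The rule appears to be: mass ≤ 35 AND age ≥ 10.

Out, In, Out, Out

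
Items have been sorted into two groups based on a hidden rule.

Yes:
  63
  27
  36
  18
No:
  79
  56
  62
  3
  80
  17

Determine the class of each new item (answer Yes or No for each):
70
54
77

No, Yes, No

A rule that fits every label: multiple of 9 — true of each 'Yes' example, false of each 'No' one.
70 — 70 = 9·7 + 7, hence No. 54 — 54 = 9·6, hence Yes. 77 — 77 = 9·8 + 5, hence No.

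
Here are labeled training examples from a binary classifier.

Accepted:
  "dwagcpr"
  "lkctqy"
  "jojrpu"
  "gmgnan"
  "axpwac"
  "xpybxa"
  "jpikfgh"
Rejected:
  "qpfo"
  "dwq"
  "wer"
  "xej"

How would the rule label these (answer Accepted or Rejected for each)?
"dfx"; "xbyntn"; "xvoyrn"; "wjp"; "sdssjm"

The rule appears to be: length ≥ 6.

Rejected, Accepted, Accepted, Rejected, Accepted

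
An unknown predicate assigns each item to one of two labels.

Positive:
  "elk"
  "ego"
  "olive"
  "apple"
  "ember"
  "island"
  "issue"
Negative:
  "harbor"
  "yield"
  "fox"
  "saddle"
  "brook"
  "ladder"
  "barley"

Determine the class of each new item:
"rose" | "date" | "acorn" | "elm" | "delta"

A rule that fits every label: starts with a vowel — true of each 'Positive' example, false of each 'Negative' one.
Negative: "rose", since starts with 'r'. Negative: "date", since starts with 'd'. Positive: "acorn", since starts with 'a'. Positive: "elm", since starts with 'e'. Negative: "delta", since starts with 'd'.

Negative, Negative, Positive, Positive, Negative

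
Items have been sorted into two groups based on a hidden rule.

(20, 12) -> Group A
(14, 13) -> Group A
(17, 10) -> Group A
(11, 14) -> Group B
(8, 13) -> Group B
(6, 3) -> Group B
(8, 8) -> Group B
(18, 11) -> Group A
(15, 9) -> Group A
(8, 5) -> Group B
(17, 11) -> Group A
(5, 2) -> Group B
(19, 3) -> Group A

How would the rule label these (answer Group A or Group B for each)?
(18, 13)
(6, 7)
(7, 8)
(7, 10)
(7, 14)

Group A, Group B, Group B, Group B, Group B

The simplest hypothesis consistent with all the labels is: first ≥ 12.
(18, 13): Group A (first 18). (6, 7): Group B (first 6). (7, 8): Group B (first 7). (7, 10): Group B (first 7). (7, 14): Group B (first 7).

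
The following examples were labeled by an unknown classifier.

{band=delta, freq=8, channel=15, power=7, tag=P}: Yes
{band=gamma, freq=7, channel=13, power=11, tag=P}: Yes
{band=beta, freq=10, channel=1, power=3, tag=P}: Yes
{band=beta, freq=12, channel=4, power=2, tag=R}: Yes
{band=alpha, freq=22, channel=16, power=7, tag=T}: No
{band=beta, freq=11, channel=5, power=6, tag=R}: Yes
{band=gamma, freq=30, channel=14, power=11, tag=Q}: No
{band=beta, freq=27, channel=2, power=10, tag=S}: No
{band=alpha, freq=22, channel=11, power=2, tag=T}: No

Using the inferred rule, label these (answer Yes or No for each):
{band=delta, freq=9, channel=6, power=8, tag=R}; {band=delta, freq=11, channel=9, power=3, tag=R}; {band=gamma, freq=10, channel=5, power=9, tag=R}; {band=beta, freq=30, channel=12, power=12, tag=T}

Rule: freq ≤ 12. This holds for each 'Yes' example and fails for each 'No' one.
{band=delta, freq=9, channel=6, power=8, tag=R} → freq = 9 → Yes.
{band=delta, freq=11, channel=9, power=3, tag=R} → freq = 11 → Yes.
{band=gamma, freq=10, channel=5, power=9, tag=R} → freq = 10 → Yes.
{band=beta, freq=30, channel=12, power=12, tag=T} → freq = 30 → No.

Yes, Yes, Yes, No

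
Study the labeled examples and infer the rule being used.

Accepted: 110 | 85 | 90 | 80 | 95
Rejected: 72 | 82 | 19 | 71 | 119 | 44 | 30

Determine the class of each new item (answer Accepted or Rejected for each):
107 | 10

All 'Accepted' examples share one property — multiple of 5 AND at least 44 — and every 'Rejected' example lacks it.
Rejected: 107, since 107 = 5·21 + 2, 107 ≥ 44. Rejected: 10, since 10 = 5·2, 10 < 44.

Rejected, Rejected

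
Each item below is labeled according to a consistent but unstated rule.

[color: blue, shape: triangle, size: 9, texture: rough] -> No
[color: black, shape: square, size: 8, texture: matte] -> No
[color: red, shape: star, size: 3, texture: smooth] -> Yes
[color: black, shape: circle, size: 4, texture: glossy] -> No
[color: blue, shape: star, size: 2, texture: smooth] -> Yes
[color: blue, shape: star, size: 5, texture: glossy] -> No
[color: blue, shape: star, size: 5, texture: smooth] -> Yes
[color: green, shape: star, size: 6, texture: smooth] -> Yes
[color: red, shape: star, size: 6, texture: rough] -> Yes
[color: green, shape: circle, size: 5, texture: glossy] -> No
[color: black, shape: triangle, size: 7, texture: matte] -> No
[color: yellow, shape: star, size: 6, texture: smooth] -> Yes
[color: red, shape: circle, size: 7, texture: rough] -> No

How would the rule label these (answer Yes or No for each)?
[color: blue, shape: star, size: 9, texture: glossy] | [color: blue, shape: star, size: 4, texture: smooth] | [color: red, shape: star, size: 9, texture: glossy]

No, Yes, No

The rule appears to be: texture is smooth OR size = 6.
[color: blue, shape: star, size: 9, texture: glossy]: No (texture is glossy, size = 9). [color: blue, shape: star, size: 4, texture: smooth]: Yes (texture is smooth, size = 4). [color: red, shape: star, size: 9, texture: glossy]: No (texture is glossy, size = 9).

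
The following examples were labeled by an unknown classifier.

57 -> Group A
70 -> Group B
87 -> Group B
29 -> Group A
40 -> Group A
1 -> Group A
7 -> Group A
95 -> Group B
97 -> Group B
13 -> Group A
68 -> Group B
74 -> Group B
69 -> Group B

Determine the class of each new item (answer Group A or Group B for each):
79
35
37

Group B, Group A, Group A

A rule that fits every label: at most 57 — true of each 'Group A' example, false of each 'Group B' one.
Group B: 79, since 79 > 57.
Group A: 35, since 35 ≤ 57.
Group A: 37, since 37 ≤ 57.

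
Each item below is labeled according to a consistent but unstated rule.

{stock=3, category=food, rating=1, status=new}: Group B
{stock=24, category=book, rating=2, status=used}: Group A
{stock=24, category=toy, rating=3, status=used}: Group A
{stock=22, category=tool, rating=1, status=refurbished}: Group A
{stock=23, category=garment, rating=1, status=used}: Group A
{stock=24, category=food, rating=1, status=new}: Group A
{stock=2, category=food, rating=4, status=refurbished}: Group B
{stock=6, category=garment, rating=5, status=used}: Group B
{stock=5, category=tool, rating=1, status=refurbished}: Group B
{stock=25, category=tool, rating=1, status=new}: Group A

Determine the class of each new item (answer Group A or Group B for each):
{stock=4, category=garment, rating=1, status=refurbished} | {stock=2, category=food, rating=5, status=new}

Group B, Group B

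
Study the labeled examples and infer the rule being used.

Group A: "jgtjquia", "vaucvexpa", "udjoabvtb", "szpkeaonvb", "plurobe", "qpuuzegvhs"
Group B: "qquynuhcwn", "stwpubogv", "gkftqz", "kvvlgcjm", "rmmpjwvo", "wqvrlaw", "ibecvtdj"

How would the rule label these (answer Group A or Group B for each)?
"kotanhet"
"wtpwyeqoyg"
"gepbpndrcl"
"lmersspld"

The simplest hypothesis consistent with all the labels is: has ≥ 3 vowels.

Group A, Group B, Group B, Group B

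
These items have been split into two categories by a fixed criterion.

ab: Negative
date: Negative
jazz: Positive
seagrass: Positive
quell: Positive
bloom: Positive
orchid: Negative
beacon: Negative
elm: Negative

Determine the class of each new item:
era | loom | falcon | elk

Negative, Positive, Negative, Negative

'Positive' ⟺ has a double letter.
era: no doubled letter, does not pass → Negative. loom: 'oo' doubled, passes → Positive. falcon: no doubled letter, does not pass → Negative. elk: no doubled letter, does not pass → Negative.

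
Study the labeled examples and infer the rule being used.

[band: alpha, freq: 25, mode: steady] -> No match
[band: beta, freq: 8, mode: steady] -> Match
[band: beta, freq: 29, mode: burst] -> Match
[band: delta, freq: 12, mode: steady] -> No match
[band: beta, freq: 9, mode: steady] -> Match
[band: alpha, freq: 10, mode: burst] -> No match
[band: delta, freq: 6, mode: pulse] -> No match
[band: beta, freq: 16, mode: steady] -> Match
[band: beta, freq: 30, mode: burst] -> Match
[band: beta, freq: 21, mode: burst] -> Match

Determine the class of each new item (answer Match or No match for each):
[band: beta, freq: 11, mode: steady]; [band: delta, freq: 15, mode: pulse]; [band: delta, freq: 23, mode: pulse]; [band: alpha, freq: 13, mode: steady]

The classifier is using: band is beta.

Match, No match, No match, No match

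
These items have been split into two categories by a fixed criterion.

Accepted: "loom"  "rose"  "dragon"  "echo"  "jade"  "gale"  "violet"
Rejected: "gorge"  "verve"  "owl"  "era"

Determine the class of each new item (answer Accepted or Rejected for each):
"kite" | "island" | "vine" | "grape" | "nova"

Accepted, Accepted, Accepted, Rejected, Accepted

The simplest hypothesis consistent with all the labels is: even length.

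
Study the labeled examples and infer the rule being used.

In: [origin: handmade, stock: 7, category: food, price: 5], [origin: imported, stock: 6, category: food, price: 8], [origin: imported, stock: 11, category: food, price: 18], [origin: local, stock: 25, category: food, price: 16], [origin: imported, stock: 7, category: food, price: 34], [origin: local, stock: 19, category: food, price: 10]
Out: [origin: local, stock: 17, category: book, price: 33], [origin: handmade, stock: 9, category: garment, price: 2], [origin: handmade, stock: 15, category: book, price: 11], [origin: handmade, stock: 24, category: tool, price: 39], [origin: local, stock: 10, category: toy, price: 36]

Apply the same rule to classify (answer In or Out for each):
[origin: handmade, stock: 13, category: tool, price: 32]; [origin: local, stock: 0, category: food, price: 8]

Out, In

Every 'In' example satisfies: category is food. None of the 'Out' examples do.
Out: [origin: handmade, stock: 13, category: tool, price: 32], since category is tool.
In: [origin: local, stock: 0, category: food, price: 8], since category is food.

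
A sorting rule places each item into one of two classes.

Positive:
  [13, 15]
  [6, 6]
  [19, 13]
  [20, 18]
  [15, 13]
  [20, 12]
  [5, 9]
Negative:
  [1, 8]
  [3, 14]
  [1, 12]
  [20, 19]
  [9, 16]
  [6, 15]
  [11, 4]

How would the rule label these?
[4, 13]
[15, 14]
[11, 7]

All 'Positive' examples share one property — sum is even — and every 'Negative' example lacks it.
[4, 13] → 4+13 = 17 → Negative. [15, 14] → 15+14 = 29 → Negative. [11, 7] → 11+7 = 18 → Positive.

Negative, Negative, Positive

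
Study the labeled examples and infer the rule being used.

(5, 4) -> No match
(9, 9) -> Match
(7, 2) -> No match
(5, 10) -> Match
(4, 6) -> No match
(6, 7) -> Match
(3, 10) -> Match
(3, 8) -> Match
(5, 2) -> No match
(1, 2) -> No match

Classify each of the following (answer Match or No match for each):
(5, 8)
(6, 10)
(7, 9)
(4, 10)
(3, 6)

Match, Match, Match, Match, No match

The distinguishing property — sum ≥ 11 — holds for all the 'Match' cases and none of the 'No match' cases.
(5, 8): 5+8 = 13 — has this property, so Match. (6, 10): 6+10 = 16 — has this property, so Match. (7, 9): 7+9 = 16 — has this property, so Match. (4, 10): 4+10 = 14 — has this property, so Match. (3, 6): 3+6 = 9 — does not pass, so No match.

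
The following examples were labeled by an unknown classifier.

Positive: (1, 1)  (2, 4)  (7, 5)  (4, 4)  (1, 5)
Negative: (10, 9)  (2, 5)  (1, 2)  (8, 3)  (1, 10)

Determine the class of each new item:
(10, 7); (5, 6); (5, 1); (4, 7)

Negative, Negative, Positive, Negative

The simplest hypothesis consistent with all the labels is: sum is even.
(10, 7) → 10+7 = 17 → Negative.
(5, 6) → 5+6 = 11 → Negative.
(5, 1) → 5+1 = 6 → Positive.
(4, 7) → 4+7 = 11 → Negative.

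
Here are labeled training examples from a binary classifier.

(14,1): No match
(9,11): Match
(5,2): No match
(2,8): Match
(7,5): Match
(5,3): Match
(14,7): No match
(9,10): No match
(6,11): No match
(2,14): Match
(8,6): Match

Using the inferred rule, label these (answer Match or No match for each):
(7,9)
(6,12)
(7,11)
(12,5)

Comparing the two groups points to one rule — sum is even.

Match, Match, Match, No match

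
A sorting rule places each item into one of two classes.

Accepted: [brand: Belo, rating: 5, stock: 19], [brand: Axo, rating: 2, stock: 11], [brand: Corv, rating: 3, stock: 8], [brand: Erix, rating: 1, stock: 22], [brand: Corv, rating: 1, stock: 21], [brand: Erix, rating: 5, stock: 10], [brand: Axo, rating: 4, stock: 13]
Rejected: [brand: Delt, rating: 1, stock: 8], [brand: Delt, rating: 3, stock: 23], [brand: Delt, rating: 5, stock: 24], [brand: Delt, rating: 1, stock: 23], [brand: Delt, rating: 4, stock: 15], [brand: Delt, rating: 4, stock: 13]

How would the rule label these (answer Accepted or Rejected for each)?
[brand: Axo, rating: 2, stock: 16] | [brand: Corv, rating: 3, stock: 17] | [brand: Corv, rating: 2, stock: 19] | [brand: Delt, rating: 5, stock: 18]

Accepted, Accepted, Accepted, Rejected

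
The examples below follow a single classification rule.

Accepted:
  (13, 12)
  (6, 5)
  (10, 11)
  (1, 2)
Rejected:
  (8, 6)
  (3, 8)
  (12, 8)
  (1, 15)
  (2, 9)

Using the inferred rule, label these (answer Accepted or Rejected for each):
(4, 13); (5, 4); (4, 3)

The pattern is that an item is 'Accepted' exactly when: |first − second| ≤ 1.
(4, 13) → |4−13| = 9 → Rejected.
(5, 4) → |5−4| = 1 → Accepted.
(4, 3) → |4−3| = 1 → Accepted.

Rejected, Accepted, Accepted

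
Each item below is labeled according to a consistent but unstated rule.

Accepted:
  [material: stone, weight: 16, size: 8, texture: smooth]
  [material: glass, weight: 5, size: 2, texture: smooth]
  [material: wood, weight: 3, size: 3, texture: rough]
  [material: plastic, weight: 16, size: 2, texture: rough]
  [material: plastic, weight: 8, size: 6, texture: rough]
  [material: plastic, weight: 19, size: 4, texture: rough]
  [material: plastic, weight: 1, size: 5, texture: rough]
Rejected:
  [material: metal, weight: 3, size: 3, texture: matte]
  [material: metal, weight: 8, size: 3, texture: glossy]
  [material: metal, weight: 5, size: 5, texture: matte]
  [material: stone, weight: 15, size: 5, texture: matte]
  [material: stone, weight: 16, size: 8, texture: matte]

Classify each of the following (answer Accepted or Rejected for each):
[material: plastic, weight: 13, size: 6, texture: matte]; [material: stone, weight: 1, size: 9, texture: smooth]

The classifier is using: texture is smooth OR texture is rough.
[material: plastic, weight: 13, size: 6, texture: matte]: texture is matte — lacks this property, so Rejected. [material: stone, weight: 1, size: 9, texture: smooth]: texture is smooth — passes, so Accepted.

Rejected, Accepted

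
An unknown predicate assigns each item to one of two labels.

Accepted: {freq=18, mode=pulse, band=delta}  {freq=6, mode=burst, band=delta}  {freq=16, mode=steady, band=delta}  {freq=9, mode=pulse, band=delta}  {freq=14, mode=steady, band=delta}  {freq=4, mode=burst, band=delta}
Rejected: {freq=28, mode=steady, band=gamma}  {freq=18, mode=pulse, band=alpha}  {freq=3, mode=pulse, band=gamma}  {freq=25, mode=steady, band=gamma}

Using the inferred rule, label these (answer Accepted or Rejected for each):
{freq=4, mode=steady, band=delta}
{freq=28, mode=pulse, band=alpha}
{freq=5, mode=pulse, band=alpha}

Accepted, Rejected, Rejected

Rule: band is delta. This holds for each 'Accepted' example and fails for each 'Rejected' one.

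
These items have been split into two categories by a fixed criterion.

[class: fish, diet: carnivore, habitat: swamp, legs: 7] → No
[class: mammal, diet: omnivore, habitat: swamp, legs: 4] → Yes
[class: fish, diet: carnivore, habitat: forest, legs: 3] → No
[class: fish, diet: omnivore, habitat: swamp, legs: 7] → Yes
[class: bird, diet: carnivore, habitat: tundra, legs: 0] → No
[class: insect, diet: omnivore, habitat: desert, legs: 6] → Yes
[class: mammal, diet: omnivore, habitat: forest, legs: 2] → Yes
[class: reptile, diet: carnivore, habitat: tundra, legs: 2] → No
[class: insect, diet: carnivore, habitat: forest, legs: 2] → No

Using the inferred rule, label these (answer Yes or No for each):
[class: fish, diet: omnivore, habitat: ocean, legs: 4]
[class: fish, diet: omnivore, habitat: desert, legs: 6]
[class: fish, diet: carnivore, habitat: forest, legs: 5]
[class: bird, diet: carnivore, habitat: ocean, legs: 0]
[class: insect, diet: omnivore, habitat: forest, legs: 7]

All 'Yes' examples share one property — diet is omnivore — and every 'No' example lacks it.
[class: fish, diet: omnivore, habitat: ocean, legs: 4]: diet is omnivore, satisfies this → Yes. [class: fish, diet: omnivore, habitat: desert, legs: 6]: diet is omnivore, satisfies this → Yes. [class: fish, diet: carnivore, habitat: forest, legs: 5]: diet is carnivore, does not pass → No. [class: bird, diet: carnivore, habitat: ocean, legs: 0]: diet is carnivore, does not pass → No. [class: insect, diet: omnivore, habitat: forest, legs: 7]: diet is omnivore, satisfies this → Yes.

Yes, Yes, No, No, Yes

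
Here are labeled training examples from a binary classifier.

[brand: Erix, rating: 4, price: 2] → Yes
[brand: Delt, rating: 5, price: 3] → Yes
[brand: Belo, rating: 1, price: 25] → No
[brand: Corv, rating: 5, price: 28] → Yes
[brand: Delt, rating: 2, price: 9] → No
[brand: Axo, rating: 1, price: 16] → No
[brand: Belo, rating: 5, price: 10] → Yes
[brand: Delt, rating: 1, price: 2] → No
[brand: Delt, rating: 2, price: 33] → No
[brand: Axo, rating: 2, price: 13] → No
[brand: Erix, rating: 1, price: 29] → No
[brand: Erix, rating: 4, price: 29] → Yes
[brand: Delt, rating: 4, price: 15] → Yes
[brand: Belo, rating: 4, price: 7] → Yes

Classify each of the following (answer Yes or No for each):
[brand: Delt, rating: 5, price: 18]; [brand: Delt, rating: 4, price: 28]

Yes, Yes

The distinguishing property — rating ≥ 4 — holds for all the 'Yes' cases and none of the 'No' cases.
[brand: Delt, rating: 5, price: 18] — rating = 5, hence Yes.
[brand: Delt, rating: 4, price: 28] — rating = 4, hence Yes.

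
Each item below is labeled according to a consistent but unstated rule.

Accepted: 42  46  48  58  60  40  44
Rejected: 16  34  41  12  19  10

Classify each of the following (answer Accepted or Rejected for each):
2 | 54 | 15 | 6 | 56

Rejected, Accepted, Rejected, Rejected, Accepted

The simplest hypothesis consistent with all the labels is: even AND at least 40.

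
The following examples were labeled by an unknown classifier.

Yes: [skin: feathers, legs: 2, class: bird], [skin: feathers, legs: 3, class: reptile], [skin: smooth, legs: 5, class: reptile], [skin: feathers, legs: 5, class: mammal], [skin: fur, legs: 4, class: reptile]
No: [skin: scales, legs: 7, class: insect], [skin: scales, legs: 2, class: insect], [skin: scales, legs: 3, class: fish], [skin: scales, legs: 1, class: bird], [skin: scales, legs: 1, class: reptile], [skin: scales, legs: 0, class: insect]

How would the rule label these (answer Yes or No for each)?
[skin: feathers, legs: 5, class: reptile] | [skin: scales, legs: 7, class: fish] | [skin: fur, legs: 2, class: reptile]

Yes, No, Yes

A rule that fits every label: skin is not scales — true of each 'Yes' example, false of each 'No' one.
[skin: feathers, legs: 5, class: reptile] — skin is feathers, hence Yes. [skin: scales, legs: 7, class: fish] — skin is scales, hence No. [skin: fur, legs: 2, class: reptile] — skin is fur, hence Yes.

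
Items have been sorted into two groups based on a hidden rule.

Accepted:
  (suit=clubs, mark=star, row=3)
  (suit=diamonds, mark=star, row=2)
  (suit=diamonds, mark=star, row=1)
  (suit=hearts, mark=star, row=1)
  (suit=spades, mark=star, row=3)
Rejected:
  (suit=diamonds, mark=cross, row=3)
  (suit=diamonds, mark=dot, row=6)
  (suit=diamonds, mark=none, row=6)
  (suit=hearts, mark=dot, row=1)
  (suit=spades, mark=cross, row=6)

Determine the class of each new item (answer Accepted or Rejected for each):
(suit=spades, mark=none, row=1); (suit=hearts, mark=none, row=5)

Checking candidate rules against both groups, what survives is: mark is star.
(suit=spades, mark=none, row=1): Rejected (mark is none).
(suit=hearts, mark=none, row=5): Rejected (mark is none).

Rejected, Rejected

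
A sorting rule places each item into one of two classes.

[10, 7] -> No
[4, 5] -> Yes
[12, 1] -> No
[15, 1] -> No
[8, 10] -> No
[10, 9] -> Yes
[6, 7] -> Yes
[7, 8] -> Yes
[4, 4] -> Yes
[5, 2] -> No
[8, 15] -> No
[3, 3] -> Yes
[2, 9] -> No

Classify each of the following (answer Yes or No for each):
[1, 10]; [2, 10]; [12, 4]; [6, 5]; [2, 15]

No, No, No, Yes, No

The distinguishing property — |first − second| ≤ 1 — holds for all the 'Yes' cases and none of the 'No' cases.
[1, 10] — |1−10| = 9, hence No. [2, 10] — |2−10| = 8, hence No. [12, 4] — |12−4| = 8, hence No. [6, 5] — |6−5| = 1, hence Yes. [2, 15] — |2−15| = 13, hence No.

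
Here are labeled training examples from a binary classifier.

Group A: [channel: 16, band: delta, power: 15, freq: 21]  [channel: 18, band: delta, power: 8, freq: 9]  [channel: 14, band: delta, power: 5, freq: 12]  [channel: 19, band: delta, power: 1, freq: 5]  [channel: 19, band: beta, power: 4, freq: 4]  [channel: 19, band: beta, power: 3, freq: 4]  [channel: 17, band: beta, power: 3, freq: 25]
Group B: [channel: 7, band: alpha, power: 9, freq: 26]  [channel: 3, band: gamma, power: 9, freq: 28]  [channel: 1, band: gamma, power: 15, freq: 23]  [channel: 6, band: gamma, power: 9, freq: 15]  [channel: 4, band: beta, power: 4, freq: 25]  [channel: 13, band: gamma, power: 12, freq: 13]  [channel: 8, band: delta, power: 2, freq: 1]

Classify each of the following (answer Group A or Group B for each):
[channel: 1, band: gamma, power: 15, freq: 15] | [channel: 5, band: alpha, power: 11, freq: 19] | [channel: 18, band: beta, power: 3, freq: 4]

Group B, Group B, Group A

A rule that fits every label: channel ≥ 14 — true of each 'Group A' example, false of each 'Group B' one.
[channel: 1, band: gamma, power: 15, freq: 15] → channel = 1 → Group B.
[channel: 5, band: alpha, power: 11, freq: 19] → channel = 5 → Group B.
[channel: 18, band: beta, power: 3, freq: 4] → channel = 18 → Group A.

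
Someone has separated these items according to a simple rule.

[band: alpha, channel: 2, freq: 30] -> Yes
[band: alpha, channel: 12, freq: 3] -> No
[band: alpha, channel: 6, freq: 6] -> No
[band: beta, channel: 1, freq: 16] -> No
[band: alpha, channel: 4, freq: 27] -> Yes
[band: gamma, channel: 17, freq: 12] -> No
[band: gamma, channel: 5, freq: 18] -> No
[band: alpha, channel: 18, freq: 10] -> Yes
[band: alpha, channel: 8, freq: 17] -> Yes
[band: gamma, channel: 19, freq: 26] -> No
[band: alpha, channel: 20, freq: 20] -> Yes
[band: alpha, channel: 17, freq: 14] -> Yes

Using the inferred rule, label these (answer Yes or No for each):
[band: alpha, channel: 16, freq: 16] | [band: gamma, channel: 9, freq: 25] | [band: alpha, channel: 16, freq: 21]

The rule appears to be: band is alpha AND freq ≥ 10.
[band: alpha, channel: 16, freq: 16] → band is alpha, freq = 16 → Yes.
[band: gamma, channel: 9, freq: 25] → band is gamma, freq = 25 → No.
[band: alpha, channel: 16, freq: 21] → band is alpha, freq = 21 → Yes.

Yes, No, Yes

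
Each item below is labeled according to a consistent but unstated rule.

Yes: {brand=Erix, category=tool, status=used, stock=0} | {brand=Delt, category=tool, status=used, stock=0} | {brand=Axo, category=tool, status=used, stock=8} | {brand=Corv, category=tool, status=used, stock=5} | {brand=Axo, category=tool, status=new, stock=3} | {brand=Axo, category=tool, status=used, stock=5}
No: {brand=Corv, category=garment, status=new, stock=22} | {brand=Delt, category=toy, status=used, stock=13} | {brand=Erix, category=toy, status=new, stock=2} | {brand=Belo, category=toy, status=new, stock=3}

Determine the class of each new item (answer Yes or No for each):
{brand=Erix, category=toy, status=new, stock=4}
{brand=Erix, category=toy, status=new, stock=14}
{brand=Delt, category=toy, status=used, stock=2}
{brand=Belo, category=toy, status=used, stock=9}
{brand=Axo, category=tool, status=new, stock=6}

'Yes' ⟺ category is tool.
{brand=Erix, category=toy, status=new, stock=4}: category is toy, does not fit → No. {brand=Erix, category=toy, status=new, stock=14}: category is toy, does not fit → No. {brand=Delt, category=toy, status=used, stock=2}: category is toy, does not fit → No. {brand=Belo, category=toy, status=used, stock=9}: category is toy, does not fit → No. {brand=Axo, category=tool, status=new, stock=6}: category is tool, satisfies this → Yes.

No, No, No, No, Yes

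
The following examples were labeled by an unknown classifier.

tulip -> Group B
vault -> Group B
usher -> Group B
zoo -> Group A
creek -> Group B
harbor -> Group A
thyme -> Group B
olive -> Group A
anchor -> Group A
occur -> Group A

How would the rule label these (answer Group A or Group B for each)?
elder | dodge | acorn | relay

Group B, Group A, Group A, Group B

The classifier is using: contains 'o'.
elder: Group B (no 'o').
dodge: Group A (has 'o').
acorn: Group A (has 'o').
relay: Group B (no 'o').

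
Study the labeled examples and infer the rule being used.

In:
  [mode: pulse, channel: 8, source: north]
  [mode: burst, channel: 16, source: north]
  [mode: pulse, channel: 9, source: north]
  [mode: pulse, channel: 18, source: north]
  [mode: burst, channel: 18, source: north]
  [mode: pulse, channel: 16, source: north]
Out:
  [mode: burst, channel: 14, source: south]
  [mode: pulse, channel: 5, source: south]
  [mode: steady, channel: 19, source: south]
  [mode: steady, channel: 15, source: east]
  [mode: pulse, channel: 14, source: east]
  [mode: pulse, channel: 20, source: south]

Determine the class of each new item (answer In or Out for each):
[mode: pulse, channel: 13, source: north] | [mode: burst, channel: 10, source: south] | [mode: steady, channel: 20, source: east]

'In' ⟺ source is north.
In: [mode: pulse, channel: 13, source: north], since source is north. Out: [mode: burst, channel: 10, source: south], since source is south. Out: [mode: steady, channel: 20, source: east], since source is east.

In, Out, Out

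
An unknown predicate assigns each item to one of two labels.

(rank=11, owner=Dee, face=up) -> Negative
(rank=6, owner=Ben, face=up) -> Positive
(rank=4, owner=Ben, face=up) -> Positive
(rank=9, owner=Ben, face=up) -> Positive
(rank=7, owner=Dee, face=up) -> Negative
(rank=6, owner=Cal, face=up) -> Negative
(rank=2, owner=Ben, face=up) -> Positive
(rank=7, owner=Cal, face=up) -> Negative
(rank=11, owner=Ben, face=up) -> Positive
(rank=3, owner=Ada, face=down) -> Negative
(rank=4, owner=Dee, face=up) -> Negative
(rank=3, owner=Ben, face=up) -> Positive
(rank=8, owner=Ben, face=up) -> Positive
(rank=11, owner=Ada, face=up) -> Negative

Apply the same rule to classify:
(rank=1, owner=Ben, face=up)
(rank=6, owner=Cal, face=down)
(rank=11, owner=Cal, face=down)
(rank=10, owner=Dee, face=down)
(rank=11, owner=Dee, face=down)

Comparing the two groups points to one rule — owner is Ben.
(rank=1, owner=Ben, face=up): owner is Ben, satisfies this → Positive.
(rank=6, owner=Cal, face=down): owner is Cal, doesn't qualify → Negative.
(rank=11, owner=Cal, face=down): owner is Cal, doesn't qualify → Negative.
(rank=10, owner=Dee, face=down): owner is Dee, doesn't qualify → Negative.
(rank=11, owner=Dee, face=down): owner is Dee, doesn't qualify → Negative.

Positive, Negative, Negative, Negative, Negative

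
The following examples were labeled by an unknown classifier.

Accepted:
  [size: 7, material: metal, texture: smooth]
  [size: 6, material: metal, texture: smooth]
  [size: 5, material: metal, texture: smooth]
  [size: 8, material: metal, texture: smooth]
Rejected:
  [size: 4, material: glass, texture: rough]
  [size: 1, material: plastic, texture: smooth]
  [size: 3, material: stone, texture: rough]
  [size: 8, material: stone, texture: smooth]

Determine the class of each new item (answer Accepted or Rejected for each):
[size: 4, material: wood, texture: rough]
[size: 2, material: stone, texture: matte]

Rejected, Rejected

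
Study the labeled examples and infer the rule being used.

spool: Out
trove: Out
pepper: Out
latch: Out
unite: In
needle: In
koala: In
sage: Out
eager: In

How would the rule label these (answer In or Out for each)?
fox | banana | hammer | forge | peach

A rule that fits every label: has ≥ 3 vowels — true of each 'In' example, false of each 'Out' one.

Out, In, Out, Out, Out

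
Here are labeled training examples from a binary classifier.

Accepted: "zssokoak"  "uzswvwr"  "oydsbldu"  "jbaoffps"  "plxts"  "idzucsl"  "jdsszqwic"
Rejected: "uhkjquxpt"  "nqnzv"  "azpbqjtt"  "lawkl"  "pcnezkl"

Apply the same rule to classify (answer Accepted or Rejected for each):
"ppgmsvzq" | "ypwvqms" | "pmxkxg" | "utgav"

The classifier is using: contains 's'.

Accepted, Accepted, Rejected, Rejected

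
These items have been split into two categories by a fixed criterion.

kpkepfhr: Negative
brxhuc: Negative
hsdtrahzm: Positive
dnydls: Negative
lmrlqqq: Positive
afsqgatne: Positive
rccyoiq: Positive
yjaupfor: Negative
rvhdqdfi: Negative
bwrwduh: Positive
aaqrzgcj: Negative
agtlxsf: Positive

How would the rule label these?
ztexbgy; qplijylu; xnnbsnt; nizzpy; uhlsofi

Looking at the examples, the only property every 'Positive' case has and every 'Negative' case lacks is: odd length.

Positive, Negative, Positive, Negative, Positive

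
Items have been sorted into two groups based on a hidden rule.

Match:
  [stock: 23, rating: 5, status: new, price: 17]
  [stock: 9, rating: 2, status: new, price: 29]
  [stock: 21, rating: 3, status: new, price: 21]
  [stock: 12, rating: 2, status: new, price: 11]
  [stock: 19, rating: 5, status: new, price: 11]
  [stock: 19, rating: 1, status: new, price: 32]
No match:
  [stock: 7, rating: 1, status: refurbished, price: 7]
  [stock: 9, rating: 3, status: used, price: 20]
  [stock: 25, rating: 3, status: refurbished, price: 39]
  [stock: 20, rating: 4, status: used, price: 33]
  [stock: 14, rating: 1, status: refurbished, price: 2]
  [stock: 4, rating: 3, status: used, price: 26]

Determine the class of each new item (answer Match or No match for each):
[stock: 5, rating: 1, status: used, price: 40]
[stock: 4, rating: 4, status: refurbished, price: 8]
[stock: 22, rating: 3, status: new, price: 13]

No match, No match, Match

The rule appears to be: status is new.
[stock: 5, rating: 1, status: used, price: 40] → status is used → No match. [stock: 4, rating: 4, status: refurbished, price: 8] → status is refurbished → No match. [stock: 22, rating: 3, status: new, price: 13] → status is new → Match.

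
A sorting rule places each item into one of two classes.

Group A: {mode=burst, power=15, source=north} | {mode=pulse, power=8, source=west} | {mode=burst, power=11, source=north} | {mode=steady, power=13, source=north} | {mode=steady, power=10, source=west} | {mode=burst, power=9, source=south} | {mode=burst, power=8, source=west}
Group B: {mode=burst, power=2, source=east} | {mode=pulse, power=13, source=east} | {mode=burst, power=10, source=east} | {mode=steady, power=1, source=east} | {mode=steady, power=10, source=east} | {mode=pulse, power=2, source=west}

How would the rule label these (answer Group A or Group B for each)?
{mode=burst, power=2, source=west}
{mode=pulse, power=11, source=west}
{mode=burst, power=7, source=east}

Rule: source is not east AND power ≥ 8. This holds for each 'Group A' example and fails for each 'Group B' one.
{mode=burst, power=2, source=west} — source is west, power = 2, hence Group B.
{mode=pulse, power=11, source=west} — source is west, power = 11, hence Group A.
{mode=burst, power=7, source=east} — source is east, power = 7, hence Group B.

Group B, Group A, Group B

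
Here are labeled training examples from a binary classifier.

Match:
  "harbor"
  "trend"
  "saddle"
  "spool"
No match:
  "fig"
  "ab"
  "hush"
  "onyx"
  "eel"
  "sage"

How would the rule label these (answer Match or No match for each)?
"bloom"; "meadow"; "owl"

Match, Match, No match

The simplest hypothesis consistent with all the labels is: length ≥ 5.
"bloom" — length 5, hence Match.
"meadow" — length 6, hence Match.
"owl" — length 3, hence No match.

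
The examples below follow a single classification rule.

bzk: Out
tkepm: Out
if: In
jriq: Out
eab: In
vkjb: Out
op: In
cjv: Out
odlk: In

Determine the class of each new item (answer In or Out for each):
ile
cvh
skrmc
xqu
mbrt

In, Out, Out, Out, Out

The simplest hypothesis consistent with all the labels is: starts with a vowel.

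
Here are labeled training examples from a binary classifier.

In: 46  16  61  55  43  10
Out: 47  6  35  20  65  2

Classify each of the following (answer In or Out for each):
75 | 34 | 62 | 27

Out, In, Out, Out

The rule appears to be: ≡ 1 (mod 3).
75: 75 mod 3 = 0 — does not satisfy this, so Out.
34: 34 mod 3 = 1 — fits, so In.
62: 62 mod 3 = 2 — does not satisfy this, so Out.
27: 27 mod 3 = 0 — does not satisfy this, so Out.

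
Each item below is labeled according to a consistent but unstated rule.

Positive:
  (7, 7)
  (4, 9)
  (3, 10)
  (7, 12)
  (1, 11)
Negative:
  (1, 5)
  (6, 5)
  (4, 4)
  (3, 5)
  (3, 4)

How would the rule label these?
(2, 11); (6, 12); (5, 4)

The pattern is that an item is 'Positive' exactly when: sum ≥ 12.
(2, 11) — 2+11 = 13, hence Positive. (6, 12) — 6+12 = 18, hence Positive. (5, 4) — 5+4 = 9, hence Negative.

Positive, Positive, Negative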